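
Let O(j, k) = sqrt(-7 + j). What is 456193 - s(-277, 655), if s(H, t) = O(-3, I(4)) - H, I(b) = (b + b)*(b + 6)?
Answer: 455916 - I*sqrt(10) ≈ 4.5592e+5 - 3.1623*I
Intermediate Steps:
I(b) = 2*b*(6 + b) (I(b) = (2*b)*(6 + b) = 2*b*(6 + b))
s(H, t) = -H + I*sqrt(10) (s(H, t) = sqrt(-7 - 3) - H = sqrt(-10) - H = I*sqrt(10) - H = -H + I*sqrt(10))
456193 - s(-277, 655) = 456193 - (-1*(-277) + I*sqrt(10)) = 456193 - (277 + I*sqrt(10)) = 456193 + (-277 - I*sqrt(10)) = 455916 - I*sqrt(10)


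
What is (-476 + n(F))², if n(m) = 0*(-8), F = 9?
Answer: 226576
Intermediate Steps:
n(m) = 0
(-476 + n(F))² = (-476 + 0)² = (-476)² = 226576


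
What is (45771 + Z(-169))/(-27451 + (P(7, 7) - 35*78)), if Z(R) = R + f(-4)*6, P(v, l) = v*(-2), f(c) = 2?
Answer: -45614/30195 ≈ -1.5106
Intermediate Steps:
P(v, l) = -2*v
Z(R) = 12 + R (Z(R) = R + 2*6 = R + 12 = 12 + R)
(45771 + Z(-169))/(-27451 + (P(7, 7) - 35*78)) = (45771 + (12 - 169))/(-27451 + (-2*7 - 35*78)) = (45771 - 157)/(-27451 + (-14 - 2730)) = 45614/(-27451 - 2744) = 45614/(-30195) = 45614*(-1/30195) = -45614/30195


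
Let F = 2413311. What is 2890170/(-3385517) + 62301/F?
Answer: -2254652652751/2723435138929 ≈ -0.82787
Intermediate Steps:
2890170/(-3385517) + 62301/F = 2890170/(-3385517) + 62301/2413311 = 2890170*(-1/3385517) + 62301*(1/2413311) = -2890170/3385517 + 20767/804437 = -2254652652751/2723435138929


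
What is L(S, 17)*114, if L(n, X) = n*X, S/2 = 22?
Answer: 85272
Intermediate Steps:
S = 44 (S = 2*22 = 44)
L(n, X) = X*n
L(S, 17)*114 = (17*44)*114 = 748*114 = 85272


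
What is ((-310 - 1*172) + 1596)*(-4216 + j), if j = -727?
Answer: -5506502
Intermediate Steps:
((-310 - 1*172) + 1596)*(-4216 + j) = ((-310 - 1*172) + 1596)*(-4216 - 727) = ((-310 - 172) + 1596)*(-4943) = (-482 + 1596)*(-4943) = 1114*(-4943) = -5506502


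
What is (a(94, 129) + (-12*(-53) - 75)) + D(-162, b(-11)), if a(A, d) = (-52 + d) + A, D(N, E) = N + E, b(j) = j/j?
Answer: 571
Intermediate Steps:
b(j) = 1
D(N, E) = E + N
a(A, d) = -52 + A + d
(a(94, 129) + (-12*(-53) - 75)) + D(-162, b(-11)) = ((-52 + 94 + 129) + (-12*(-53) - 75)) + (1 - 162) = (171 + (636 - 75)) - 161 = (171 + 561) - 161 = 732 - 161 = 571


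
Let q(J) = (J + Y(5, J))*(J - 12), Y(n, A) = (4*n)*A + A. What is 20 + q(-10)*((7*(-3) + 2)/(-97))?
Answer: 93900/97 ≈ 968.04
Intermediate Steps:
Y(n, A) = A + 4*A*n (Y(n, A) = 4*A*n + A = A + 4*A*n)
q(J) = 22*J*(-12 + J) (q(J) = (J + J*(1 + 4*5))*(J - 12) = (J + J*(1 + 20))*(-12 + J) = (J + J*21)*(-12 + J) = (J + 21*J)*(-12 + J) = (22*J)*(-12 + J) = 22*J*(-12 + J))
20 + q(-10)*((7*(-3) + 2)/(-97)) = 20 + (22*(-10)*(-12 - 10))*((7*(-3) + 2)/(-97)) = 20 + (22*(-10)*(-22))*((-21 + 2)*(-1/97)) = 20 + 4840*(-19*(-1/97)) = 20 + 4840*(19/97) = 20 + 91960/97 = 93900/97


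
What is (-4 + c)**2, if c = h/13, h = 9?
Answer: 1849/169 ≈ 10.941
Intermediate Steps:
c = 9/13 ≈ 0.69231
(-4 + c)**2 = (-4 + 9/13)**2 = (-43/13)**2 = 1849/169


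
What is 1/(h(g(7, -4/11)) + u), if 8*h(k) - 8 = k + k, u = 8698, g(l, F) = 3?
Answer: 4/34799 ≈ 0.00011495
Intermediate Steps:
h(k) = 1 + k/4 (h(k) = 1 + (k + k)/8 = 1 + (2*k)/8 = 1 + k/4)
1/(h(g(7, -4/11)) + u) = 1/((1 + (¼)*3) + 8698) = 1/((1 + ¾) + 8698) = 1/(7/4 + 8698) = 1/(34799/4) = 4/34799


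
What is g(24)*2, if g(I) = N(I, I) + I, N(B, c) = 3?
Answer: 54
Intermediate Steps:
g(I) = 3 + I
g(24)*2 = (3 + 24)*2 = 27*2 = 54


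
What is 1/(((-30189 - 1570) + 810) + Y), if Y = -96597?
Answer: -1/127546 ≈ -7.8403e-6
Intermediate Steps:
1/(((-30189 - 1570) + 810) + Y) = 1/(((-30189 - 1570) + 810) - 96597) = 1/((-31759 + 810) - 96597) = 1/(-30949 - 96597) = 1/(-127546) = -1/127546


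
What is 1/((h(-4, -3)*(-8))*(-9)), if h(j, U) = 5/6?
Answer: 1/60 ≈ 0.016667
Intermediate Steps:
h(j, U) = ⅚ (h(j, U) = 5*(⅙) = ⅚)
1/((h(-4, -3)*(-8))*(-9)) = 1/(((⅚)*(-8))*(-9)) = 1/(-20/3*(-9)) = 1/60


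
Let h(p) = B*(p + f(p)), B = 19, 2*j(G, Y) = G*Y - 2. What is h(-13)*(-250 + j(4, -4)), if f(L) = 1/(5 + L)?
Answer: 516705/8 ≈ 64588.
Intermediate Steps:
j(G, Y) = -1 + G*Y/2 (j(G, Y) = (G*Y - 2)/2 = (-2 + G*Y)/2 = -1 + G*Y/2)
h(p) = 19*p + 19/(5 + p) (h(p) = 19*(p + 1/(5 + p)) = 19*p + 19/(5 + p))
h(-13)*(-250 + j(4, -4)) = (19*(1 - 13*(5 - 13))/(5 - 13))*(-250 + (-1 + (½)*4*(-4))) = (19*(1 - 13*(-8))/(-8))*(-250 + (-1 - 8)) = (19*(-⅛)*(1 + 104))*(-250 - 9) = (19*(-⅛)*105)*(-259) = -1995/8*(-259) = 516705/8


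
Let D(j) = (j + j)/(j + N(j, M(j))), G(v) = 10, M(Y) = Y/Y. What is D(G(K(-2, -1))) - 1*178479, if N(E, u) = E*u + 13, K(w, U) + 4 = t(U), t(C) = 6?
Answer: -5889787/33 ≈ -1.7848e+5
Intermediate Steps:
K(w, U) = 2 (K(w, U) = -4 + 6 = 2)
M(Y) = 1
N(E, u) = 13 + E*u
D(j) = 2*j/(13 + 2*j) (D(j) = (j + j)/(j + (13 + j*1)) = (2*j)/(j + (13 + j)) = (2*j)/(13 + 2*j) = 2*j/(13 + 2*j))
D(G(K(-2, -1))) - 1*178479 = 2*10/(13 + 2*10) - 1*178479 = 2*10/(13 + 20) - 178479 = 2*10/33 - 178479 = 2*10*(1/33) - 178479 = 20/33 - 178479 = -5889787/33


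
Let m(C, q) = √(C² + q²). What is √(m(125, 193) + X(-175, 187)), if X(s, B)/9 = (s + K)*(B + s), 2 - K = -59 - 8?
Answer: √(-11448 + √52874) ≈ 105.92*I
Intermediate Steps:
K = 69 (K = 2 - (-59 - 8) = 2 - 1*(-67) = 2 + 67 = 69)
X(s, B) = 9*(69 + s)*(B + s) (X(s, B) = 9*((s + 69)*(B + s)) = 9*((69 + s)*(B + s)) = 9*(69 + s)*(B + s))
√(m(125, 193) + X(-175, 187)) = √(√(125² + 193²) + (9*(-175)² + 621*187 + 621*(-175) + 9*187*(-175))) = √(√(15625 + 37249) + (9*30625 + 116127 - 108675 - 294525)) = √(√52874 + (275625 + 116127 - 108675 - 294525)) = √(√52874 - 11448) = √(-11448 + √52874)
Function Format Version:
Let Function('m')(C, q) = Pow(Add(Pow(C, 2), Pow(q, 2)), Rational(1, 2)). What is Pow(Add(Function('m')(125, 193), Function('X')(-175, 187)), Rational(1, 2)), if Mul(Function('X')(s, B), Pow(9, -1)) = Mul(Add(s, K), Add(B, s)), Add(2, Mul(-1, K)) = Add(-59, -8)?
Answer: Pow(Add(-11448, Pow(52874, Rational(1, 2))), Rational(1, 2)) ≈ Mul(105.92, I)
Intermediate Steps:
K = 69 (K = Add(2, Mul(-1, Add(-59, -8))) = Add(2, Mul(-1, -67)) = Add(2, 67) = 69)
Function('X')(s, B) = Mul(9, Add(69, s), Add(B, s)) (Function('X')(s, B) = Mul(9, Mul(Add(s, 69), Add(B, s))) = Mul(9, Mul(Add(69, s), Add(B, s))) = Mul(9, Add(69, s), Add(B, s)))
Pow(Add(Function('m')(125, 193), Function('X')(-175, 187)), Rational(1, 2)) = Pow(Add(Pow(Add(Pow(125, 2), Pow(193, 2)), Rational(1, 2)), Add(Mul(9, Pow(-175, 2)), Mul(621, 187), Mul(621, -175), Mul(9, 187, -175))), Rational(1, 2)) = Pow(Add(Pow(Add(15625, 37249), Rational(1, 2)), Add(Mul(9, 30625), 116127, -108675, -294525)), Rational(1, 2)) = Pow(Add(Pow(52874, Rational(1, 2)), Add(275625, 116127, -108675, -294525)), Rational(1, 2)) = Pow(Add(Pow(52874, Rational(1, 2)), -11448), Rational(1, 2)) = Pow(Add(-11448, Pow(52874, Rational(1, 2))), Rational(1, 2))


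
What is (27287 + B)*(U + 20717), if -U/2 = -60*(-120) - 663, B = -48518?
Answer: -162268533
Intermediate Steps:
U = -13074 (U = -2*(-60*(-120) - 663) = -2*(7200 - 663) = -2*6537 = -13074)
(27287 + B)*(U + 20717) = (27287 - 48518)*(-13074 + 20717) = -21231*7643 = -162268533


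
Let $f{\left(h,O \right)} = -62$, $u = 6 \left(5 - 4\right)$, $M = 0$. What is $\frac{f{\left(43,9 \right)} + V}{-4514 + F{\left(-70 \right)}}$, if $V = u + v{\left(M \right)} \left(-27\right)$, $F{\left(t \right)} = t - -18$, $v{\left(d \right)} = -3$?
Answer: $- \frac{25}{4566} \approx -0.0054753$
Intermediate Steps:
$F{\left(t \right)} = 18 + t$ ($F{\left(t \right)} = t + 18 = 18 + t$)
$u = 6$ ($u = 6 \cdot 1 = 6$)
$V = 87$ ($V = 6 - -81 = 6 + 81 = 87$)
$\frac{f{\left(43,9 \right)} + V}{-4514 + F{\left(-70 \right)}} = \frac{-62 + 87}{-4514 + \left(18 - 70\right)} = \frac{25}{-4514 - 52} = \frac{25}{-4566} = 25 \left(- \frac{1}{4566}\right) = - \frac{25}{4566}$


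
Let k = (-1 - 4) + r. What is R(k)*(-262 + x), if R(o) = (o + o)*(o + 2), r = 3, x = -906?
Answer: 0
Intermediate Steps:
k = -2 (k = (-1 - 4) + 3 = -5 + 3 = -2)
R(o) = 2*o*(2 + o) (R(o) = (2*o)*(2 + o) = 2*o*(2 + o))
R(k)*(-262 + x) = (2*(-2)*(2 - 2))*(-262 - 906) = (2*(-2)*0)*(-1168) = 0*(-1168) = 0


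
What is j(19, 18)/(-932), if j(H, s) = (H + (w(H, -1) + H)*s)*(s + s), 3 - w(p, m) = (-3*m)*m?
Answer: -4221/233 ≈ -18.116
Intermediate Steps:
w(p, m) = 3 + 3*m² (w(p, m) = 3 - (-3*m)*m = 3 - (-3)*m² = 3 + 3*m²)
j(H, s) = 2*s*(H + s*(6 + H)) (j(H, s) = (H + ((3 + 3*(-1)²) + H)*s)*(s + s) = (H + ((3 + 3*1) + H)*s)*(2*s) = (H + ((3 + 3) + H)*s)*(2*s) = (H + (6 + H)*s)*(2*s) = (H + s*(6 + H))*(2*s) = 2*s*(H + s*(6 + H)))
j(19, 18)/(-932) = (2*18*(19 + 6*18 + 19*18))/(-932) = (2*18*(19 + 108 + 342))*(-1/932) = (2*18*469)*(-1/932) = 16884*(-1/932) = -4221/233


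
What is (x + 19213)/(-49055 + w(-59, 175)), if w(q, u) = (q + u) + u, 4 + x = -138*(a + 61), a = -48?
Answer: -17415/48764 ≈ -0.35713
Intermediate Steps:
x = -1798 (x = -4 - 138*(-48 + 61) = -4 - 138*13 = -4 - 1794 = -1798)
w(q, u) = q + 2*u
(x + 19213)/(-49055 + w(-59, 175)) = (-1798 + 19213)/(-49055 + (-59 + 2*175)) = 17415/(-49055 + (-59 + 350)) = 17415/(-49055 + 291) = 17415/(-48764) = 17415*(-1/48764) = -17415/48764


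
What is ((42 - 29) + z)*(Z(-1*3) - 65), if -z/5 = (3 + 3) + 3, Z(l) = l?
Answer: 2176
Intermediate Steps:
z = -45 (z = -5*((3 + 3) + 3) = -5*(6 + 3) = -5*9 = -45)
((42 - 29) + z)*(Z(-1*3) - 65) = ((42 - 29) - 45)*(-1*3 - 65) = (13 - 45)*(-3 - 65) = -32*(-68) = 2176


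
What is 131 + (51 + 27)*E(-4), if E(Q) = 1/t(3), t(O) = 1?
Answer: 209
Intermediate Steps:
E(Q) = 1 (E(Q) = 1/1 = 1)
131 + (51 + 27)*E(-4) = 131 + (51 + 27)*1 = 131 + 78*1 = 131 + 78 = 209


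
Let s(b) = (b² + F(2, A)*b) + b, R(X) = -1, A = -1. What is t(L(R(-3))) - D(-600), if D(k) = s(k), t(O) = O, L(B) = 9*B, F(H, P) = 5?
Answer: -356409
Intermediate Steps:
s(b) = b² + 6*b (s(b) = (b² + 5*b) + b = b² + 6*b)
D(k) = k*(6 + k)
t(L(R(-3))) - D(-600) = 9*(-1) - (-600)*(6 - 600) = -9 - (-600)*(-594) = -9 - 1*356400 = -9 - 356400 = -356409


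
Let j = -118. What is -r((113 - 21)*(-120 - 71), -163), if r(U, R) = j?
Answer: 118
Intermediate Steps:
r(U, R) = -118
-r((113 - 21)*(-120 - 71), -163) = -1*(-118) = 118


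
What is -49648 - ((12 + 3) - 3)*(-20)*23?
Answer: -44128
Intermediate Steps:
-49648 - ((12 + 3) - 3)*(-20)*23 = -49648 - (15 - 3)*(-20)*23 = -49648 - 12*(-20)*23 = -49648 - (-240)*23 = -49648 - 1*(-5520) = -49648 + 5520 = -44128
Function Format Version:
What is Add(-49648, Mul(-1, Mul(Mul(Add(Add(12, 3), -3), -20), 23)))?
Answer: -44128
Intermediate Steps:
Add(-49648, Mul(-1, Mul(Mul(Add(Add(12, 3), -3), -20), 23))) = Add(-49648, Mul(-1, Mul(Mul(Add(15, -3), -20), 23))) = Add(-49648, Mul(-1, Mul(Mul(12, -20), 23))) = Add(-49648, Mul(-1, Mul(-240, 23))) = Add(-49648, Mul(-1, -5520)) = Add(-49648, 5520) = -44128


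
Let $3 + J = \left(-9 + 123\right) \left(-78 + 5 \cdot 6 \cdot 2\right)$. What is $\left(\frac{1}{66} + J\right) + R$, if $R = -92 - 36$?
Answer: $- \frac{144077}{66} \approx -2183.0$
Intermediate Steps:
$R = -128$
$J = -2055$ ($J = -3 + \left(-9 + 123\right) \left(-78 + 5 \cdot 6 \cdot 2\right) = -3 + 114 \left(-78 + 30 \cdot 2\right) = -3 + 114 \left(-78 + 60\right) = -3 + 114 \left(-18\right) = -3 - 2052 = -2055$)
$\left(\frac{1}{66} + J\right) + R = \left(\frac{1}{66} - 2055\right) - 128 = - \frac{135629}{66} - 128 = - \frac{144077}{66}$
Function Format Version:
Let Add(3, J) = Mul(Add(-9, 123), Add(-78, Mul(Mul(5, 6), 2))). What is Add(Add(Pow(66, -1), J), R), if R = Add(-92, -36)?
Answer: Rational(-144077, 66) ≈ -2183.0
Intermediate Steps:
R = -128
J = -2055 (J = Add(-3, Mul(Add(-9, 123), Add(-78, Mul(Mul(5, 6), 2)))) = Add(-3, Mul(114, Add(-78, Mul(30, 2)))) = Add(-3, Mul(114, Add(-78, 60))) = Add(-3, Mul(114, -18)) = Add(-3, -2052) = -2055)
Add(Add(Pow(66, -1), J), R) = Add(Add(Pow(66, -1), -2055), -128) = Add(Add(Rational(1, 66), -2055), -128) = Add(Rational(-135629, 66), -128) = Rational(-144077, 66)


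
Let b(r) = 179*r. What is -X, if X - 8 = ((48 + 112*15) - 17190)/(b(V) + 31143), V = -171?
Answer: 1865/89 ≈ 20.955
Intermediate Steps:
X = -1865/89 (X = 8 + ((48 + 112*15) - 17190)/(179*(-171) + 31143) = 8 + ((48 + 1680) - 17190)/(-30609 + 31143) = 8 + (1728 - 17190)/534 = 8 - 15462*1/534 = 8 - 2577/89 = -1865/89 ≈ -20.955)
-X = -1*(-1865/89) = 1865/89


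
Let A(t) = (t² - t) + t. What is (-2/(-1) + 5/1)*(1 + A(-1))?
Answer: 14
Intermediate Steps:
A(t) = t²
(-2/(-1) + 5/1)*(1 + A(-1)) = (-2/(-1) + 5/1)*(1 + (-1)²) = (-2*(-1) + 5*1)*(1 + 1) = (2 + 5)*2 = 7*2 = 14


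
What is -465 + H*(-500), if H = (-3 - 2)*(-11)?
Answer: -27965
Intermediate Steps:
H = 55 (H = -5*(-11) = 55)
-465 + H*(-500) = -465 + 55*(-500) = -465 - 27500 = -27965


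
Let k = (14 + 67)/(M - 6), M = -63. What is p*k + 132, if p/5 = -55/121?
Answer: 34071/253 ≈ 134.67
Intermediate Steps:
p = -25/11 (p = 5*(-55/121) = 5*(-55*1/121) = 5*(-5/11) = -25/11 ≈ -2.2727)
k = -27/23 (k = (14 + 67)/(-63 - 6) = 81/(-69) = 81*(-1/69) = -27/23 ≈ -1.1739)
p*k + 132 = -25/11*(-27/23) + 132 = 675/253 + 132 = 34071/253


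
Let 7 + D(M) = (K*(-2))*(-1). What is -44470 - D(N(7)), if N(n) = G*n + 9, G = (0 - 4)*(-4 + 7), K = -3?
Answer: -44457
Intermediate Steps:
G = -12 (G = -4*3 = -12)
N(n) = 9 - 12*n (N(n) = -12*n + 9 = 9 - 12*n)
D(M) = -13 (D(M) = -7 - 3*(-2)*(-1) = -7 + 6*(-1) = -7 - 6 = -13)
-44470 - D(N(7)) = -44470 - 1*(-13) = -44470 + 13 = -44457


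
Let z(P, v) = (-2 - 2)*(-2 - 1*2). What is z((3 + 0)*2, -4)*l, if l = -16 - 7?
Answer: -368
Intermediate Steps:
z(P, v) = 16 (z(P, v) = -4*(-2 - 2) = -4*(-4) = 16)
l = -23
z((3 + 0)*2, -4)*l = 16*(-23) = -368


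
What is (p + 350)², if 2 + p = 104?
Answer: 204304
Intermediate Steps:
p = 102 (p = -2 + 104 = 102)
(p + 350)² = (102 + 350)² = 452² = 204304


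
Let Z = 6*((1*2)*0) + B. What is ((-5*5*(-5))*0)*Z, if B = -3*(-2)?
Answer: 0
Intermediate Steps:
B = 6
Z = 6 (Z = 6*((1*2)*0) + 6 = 6*(2*0) + 6 = 6*0 + 6 = 0 + 6 = 6)
((-5*5*(-5))*0)*Z = ((-5*5*(-5))*0)*6 = (-25*(-5)*0)*6 = (125*0)*6 = 0*6 = 0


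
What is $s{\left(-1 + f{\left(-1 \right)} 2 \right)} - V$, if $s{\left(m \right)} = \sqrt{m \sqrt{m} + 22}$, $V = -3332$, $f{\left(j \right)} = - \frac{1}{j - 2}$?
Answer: $3332 + \frac{\sqrt{198 - i \sqrt{3}}}{3} \approx 3336.7 - 0.020515 i$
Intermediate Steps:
$f{\left(j \right)} = - \frac{1}{-2 + j}$
$s{\left(m \right)} = \sqrt{22 + m^{\frac{3}{2}}}$ ($s{\left(m \right)} = \sqrt{m^{\frac{3}{2}} + 22} = \sqrt{22 + m^{\frac{3}{2}}}$)
$s{\left(-1 + f{\left(-1 \right)} 2 \right)} - V = \sqrt{22 + \left(-1 + - \frac{1}{-2 - 1} \cdot 2\right)^{\frac{3}{2}}} - -3332 = \sqrt{22 + \left(-1 + - \frac{1}{-3} \cdot 2\right)^{\frac{3}{2}}} + 3332 = \sqrt{22 + \left(-1 + \left(-1\right) \left(- \frac{1}{3}\right) 2\right)^{\frac{3}{2}}} + 3332 = \sqrt{22 + \left(-1 + \frac{1}{3} \cdot 2\right)^{\frac{3}{2}}} + 3332 = \sqrt{22 + \left(-1 + \frac{2}{3}\right)^{\frac{3}{2}}} + 3332 = \sqrt{22 + \left(- \frac{1}{3}\right)^{\frac{3}{2}}} + 3332 = \sqrt{22 - \frac{i \sqrt{3}}{9}} + 3332 = 3332 + \sqrt{22 - \frac{i \sqrt{3}}{9}}$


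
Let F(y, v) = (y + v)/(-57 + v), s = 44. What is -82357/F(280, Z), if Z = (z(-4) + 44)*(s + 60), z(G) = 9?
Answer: -449257435/5792 ≈ -77565.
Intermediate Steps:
Z = 5512 (Z = (9 + 44)*(44 + 60) = 53*104 = 5512)
F(y, v) = (v + y)/(-57 + v)
-82357/F(280, Z) = -82357*(-57 + 5512)/(5512 + 280) = -82357/(5792/5455) = -82357/((1/5455)*5792) = -82357/5792/5455 = -82357*5455/5792 = -449257435/5792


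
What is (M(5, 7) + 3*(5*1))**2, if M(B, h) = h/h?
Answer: 256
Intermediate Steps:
M(B, h) = 1
(M(5, 7) + 3*(5*1))**2 = (1 + 3*(5*1))**2 = (1 + 3*5)**2 = (1 + 15)**2 = 16**2 = 256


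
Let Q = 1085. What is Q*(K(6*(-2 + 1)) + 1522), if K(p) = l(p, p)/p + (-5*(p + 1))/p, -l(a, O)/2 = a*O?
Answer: 9959215/6 ≈ 1.6599e+6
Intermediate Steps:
l(a, O) = -2*O*a (l(a, O) = -2*a*O = -2*O*a)
K(p) = -2*p + (-5 - 5*p)/p (K(p) = (-2*p*p)/p + (-5*(p + 1))/p = (-2*p²)/p + (-5*(1 + p))/p = -2*p + (-5 - 5*p)/p)
Q*(K(6*(-2 + 1)) + 1522) = 1085*((-5 - 5*1/(6*(-2 + 1)) - 12*(-2 + 1)) + 1522) = 1085*((-5 - 5/(6*(-1)) - 12*(-1)) + 1522) = 1085*((-5 - 5/(-6) - 2*(-6)) + 1522) = 1085*((-5 - 5*(-⅙) + 12) + 1522) = 1085*((-5 + ⅚ + 12) + 1522) = 1085*(47/6 + 1522) = 1085*(9179/6) = 9959215/6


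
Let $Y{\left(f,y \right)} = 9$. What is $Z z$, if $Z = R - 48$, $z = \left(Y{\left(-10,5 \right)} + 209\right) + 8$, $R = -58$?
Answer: $-23956$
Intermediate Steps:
$z = 226$ ($z = \left(9 + 209\right) + 8 = 218 + 8 = 226$)
$Z = -106$ ($Z = -58 - 48 = -106$)
$Z z = \left(-106\right) 226 = -23956$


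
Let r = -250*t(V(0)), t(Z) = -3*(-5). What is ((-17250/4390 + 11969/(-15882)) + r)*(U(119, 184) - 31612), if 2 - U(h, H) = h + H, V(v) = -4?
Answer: 835431066691333/6972198 ≈ 1.1982e+8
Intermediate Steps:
t(Z) = 15
U(h, H) = 2 - H - h (U(h, H) = 2 - (h + H) = 2 - (H + h) = 2 + (-H - h) = 2 - H - h)
r = -3750 (r = -250*15 = -3750)
((-17250/4390 + 11969/(-15882)) + r)*(U(119, 184) - 31612) = ((-17250/4390 + 11969/(-15882)) - 3750)*((2 - 1*184 - 1*119) - 31612) = ((-17250*1/4390 + 11969*(-1/15882)) - 3750)*((2 - 184 - 119) - 31612) = ((-1725/439 - 11969/15882) - 3750)*(-301 - 31612) = (-32650841/6972198 - 3750)*(-31913) = -26178393341/6972198*(-31913) = 835431066691333/6972198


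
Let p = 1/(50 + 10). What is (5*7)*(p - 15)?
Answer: -6293/12 ≈ -524.42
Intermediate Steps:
p = 1/60 ≈ 0.016667
(5*7)*(p - 15) = (5*7)*(1/60 - 15) = 35*(-899/60) = -6293/12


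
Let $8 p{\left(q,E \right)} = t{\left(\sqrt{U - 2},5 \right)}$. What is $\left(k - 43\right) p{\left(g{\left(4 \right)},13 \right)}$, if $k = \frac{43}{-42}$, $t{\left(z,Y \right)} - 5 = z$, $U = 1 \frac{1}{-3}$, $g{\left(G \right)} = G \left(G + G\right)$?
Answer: $- \frac{9245}{336} - \frac{1849 i \sqrt{21}}{1008} \approx -27.515 - 8.4059 i$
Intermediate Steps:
$g{\left(G \right)} = 2 G^{2}$ ($g{\left(G \right)} = G 2 G = 2 G^{2}$)
$U = - \frac{1}{3}$ ($U = 1 \left(- \frac{1}{3}\right) = - \frac{1}{3} \approx -0.33333$)
$t{\left(z,Y \right)} = 5 + z$
$p{\left(q,E \right)} = \frac{5}{8} + \frac{i \sqrt{21}}{24}$ ($p{\left(q,E \right)} = \frac{5 + \sqrt{- \frac{1}{3} - 2}}{8} = \frac{5 + \sqrt{- \frac{7}{3}}}{8} = \frac{5 + \frac{i \sqrt{21}}{3}}{8} = \frac{5}{8} + \frac{i \sqrt{21}}{24}$)
$k = - \frac{43}{42}$ ($k = 43 \left(- \frac{1}{42}\right) = - \frac{43}{42} \approx -1.0238$)
$\left(k - 43\right) p{\left(g{\left(4 \right)},13 \right)} = \left(- \frac{43}{42} - 43\right) \left(\frac{5}{8} + \frac{i \sqrt{21}}{24}\right) = - \frac{1849 \left(\frac{5}{8} + \frac{i \sqrt{21}}{24}\right)}{42} = - \frac{9245}{336} - \frac{1849 i \sqrt{21}}{1008}$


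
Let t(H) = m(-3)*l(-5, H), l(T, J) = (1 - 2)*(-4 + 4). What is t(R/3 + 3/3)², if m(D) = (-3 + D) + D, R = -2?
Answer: 0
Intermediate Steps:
l(T, J) = 0 (l(T, J) = -1*0 = 0)
m(D) = -3 + 2*D
t(H) = 0 (t(H) = (-3 + 2*(-3))*0 = (-3 - 6)*0 = -9*0 = 0)
t(R/3 + 3/3)² = 0² = 0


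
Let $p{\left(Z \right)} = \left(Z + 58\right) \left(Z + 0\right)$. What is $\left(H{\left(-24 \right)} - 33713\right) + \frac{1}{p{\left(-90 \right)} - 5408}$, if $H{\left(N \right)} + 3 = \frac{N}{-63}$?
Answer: $- \frac{1789894805}{53088} \approx -33716.0$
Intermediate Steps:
$p{\left(Z \right)} = Z \left(58 + Z\right)$ ($p{\left(Z \right)} = \left(58 + Z\right) Z = Z \left(58 + Z\right)$)
$H{\left(N \right)} = -3 - \frac{N}{63}$ ($H{\left(N \right)} = -3 + \frac{N}{-63} = -3 + N \left(- \frac{1}{63}\right) = -3 - \frac{N}{63}$)
$\left(H{\left(-24 \right)} - 33713\right) + \frac{1}{p{\left(-90 \right)} - 5408} = \left(\left(-3 - - \frac{8}{21}\right) - 33713\right) + \frac{1}{- 90 \left(58 - 90\right) - 5408} = \left(\left(-3 + \frac{8}{21}\right) - 33713\right) + \frac{1}{\left(-90\right) \left(-32\right) - 5408} = \left(- \frac{55}{21} - 33713\right) + \frac{1}{2880 - 5408} = - \frac{708028}{21} + \frac{1}{-2528} = - \frac{708028}{21} - \frac{1}{2528} = - \frac{1789894805}{53088}$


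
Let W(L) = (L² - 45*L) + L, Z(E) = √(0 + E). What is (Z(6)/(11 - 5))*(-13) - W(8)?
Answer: 288 - 13*√6/6 ≈ 282.69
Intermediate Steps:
Z(E) = √E
W(L) = L² - 44*L
(Z(6)/(11 - 5))*(-13) - W(8) = (√6/(11 - 5))*(-13) - 8*(-44 + 8) = (√6/6)*(-13) - 8*(-36) = (√6/6)*(-13) - 1*(-288) = -13*√6/6 + 288 = 288 - 13*√6/6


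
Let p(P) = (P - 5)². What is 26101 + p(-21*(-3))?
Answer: 29465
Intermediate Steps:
p(P) = (-5 + P)²
26101 + p(-21*(-3)) = 26101 + (-5 - 21*(-3))² = 26101 + (-5 + 63)² = 26101 + 58² = 26101 + 3364 = 29465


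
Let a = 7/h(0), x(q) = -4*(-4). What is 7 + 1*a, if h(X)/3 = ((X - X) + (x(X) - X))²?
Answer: 5383/768 ≈ 7.0091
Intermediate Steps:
x(q) = 16
h(X) = 3*(16 - X)² (h(X) = 3*((X - X) + (16 - X))² = 3*(0 + (16 - X))² = 3*(16 - X)²)
a = 7/768 (a = 7/((3*(-16 + 0)²)) = 7/((3*(-16)²)) = 7/((3*256)) = 7/768 ≈ 0.0091146)
7 + 1*a = 7 + 1*(7/768) = 7 + 7/768 = 5383/768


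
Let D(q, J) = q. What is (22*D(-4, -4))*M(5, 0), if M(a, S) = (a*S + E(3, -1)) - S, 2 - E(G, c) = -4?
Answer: -528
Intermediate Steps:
E(G, c) = 6 (E(G, c) = 2 - 1*(-4) = 2 + 4 = 6)
M(a, S) = 6 - S + S*a (M(a, S) = (a*S + 6) - S = (S*a + 6) - S = (6 + S*a) - S = 6 - S + S*a)
(22*D(-4, -4))*M(5, 0) = (22*(-4))*(6 - 1*0 + 0*5) = -88*(6 + 0 + 0) = -88*6 = -528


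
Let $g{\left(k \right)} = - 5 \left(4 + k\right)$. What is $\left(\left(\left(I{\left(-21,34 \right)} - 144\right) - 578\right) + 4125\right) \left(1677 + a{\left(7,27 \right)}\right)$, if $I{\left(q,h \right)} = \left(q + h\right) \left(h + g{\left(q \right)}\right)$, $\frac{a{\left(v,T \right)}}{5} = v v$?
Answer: $9513900$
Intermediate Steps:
$g{\left(k \right)} = -20 - 5 k$
$a{\left(v,T \right)} = 5 v^{2}$ ($a{\left(v,T \right)} = 5 v v = 5 v^{2}$)
$I{\left(q,h \right)} = \left(h + q\right) \left(-20 + h - 5 q\right)$ ($I{\left(q,h \right)} = \left(q + h\right) \left(h - \left(20 + 5 q\right)\right) = \left(h + q\right) \left(-20 + h - 5 q\right)$)
$\left(\left(\left(I{\left(-21,34 \right)} - 144\right) - 578\right) + 4125\right) \left(1677 + a{\left(7,27 \right)}\right) = \left(\left(\left(\left(34^{2} + 34 \left(-21\right) - 170 \left(4 - 21\right) - - 105 \left(4 - 21\right)\right) - 144\right) - 578\right) + 4125\right) \left(1677 + 5 \cdot 7^{2}\right) = \left(\left(\left(\left(1156 - 714 - 170 \left(-17\right) - \left(-105\right) \left(-17\right)\right) - 144\right) - 578\right) + 4125\right) \left(1677 + 5 \cdot 49\right) = \left(\left(\left(\left(1156 - 714 + 2890 - 1785\right) - 144\right) - 578\right) + 4125\right) \left(1677 + 245\right) = \left(\left(\left(1547 - 144\right) - 578\right) + 4125\right) 1922 = \left(\left(1403 - 578\right) + 4125\right) 1922 = \left(825 + 4125\right) 1922 = 4950 \cdot 1922 = 9513900$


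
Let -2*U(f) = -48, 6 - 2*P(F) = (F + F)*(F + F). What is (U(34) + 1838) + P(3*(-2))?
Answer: 1793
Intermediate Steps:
P(F) = 3 - 2*F² (P(F) = 3 - (F + F)*(F + F)/2 = 3 - 2*F*2*F/2 = 3 - 2*F²)
U(f) = 24 (U(f) = -½*(-48) = 24)
(U(34) + 1838) + P(3*(-2)) = (24 + 1838) + (3 - 2*(3*(-2))²) = 1862 + (3 - 2*(-6)²) = 1862 + (3 - 2*36) = 1862 + (3 - 72) = 1862 - 69 = 1793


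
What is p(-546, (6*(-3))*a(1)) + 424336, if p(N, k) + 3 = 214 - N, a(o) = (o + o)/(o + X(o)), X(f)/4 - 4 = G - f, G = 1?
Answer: 425093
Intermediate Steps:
X(f) = 20 - 4*f (X(f) = 16 + 4*(1 - f) = 16 + (4 - 4*f) = 20 - 4*f)
a(o) = 2*o/(20 - 3*o) (a(o) = (o + o)/(o + (20 - 4*o)) = (2*o)/(20 - 3*o) = 2*o/(20 - 3*o))
p(N, k) = 211 - N (p(N, k) = -3 + (214 - N) = 211 - N)
p(-546, (6*(-3))*a(1)) + 424336 = (211 - 1*(-546)) + 424336 = (211 + 546) + 424336 = 757 + 424336 = 425093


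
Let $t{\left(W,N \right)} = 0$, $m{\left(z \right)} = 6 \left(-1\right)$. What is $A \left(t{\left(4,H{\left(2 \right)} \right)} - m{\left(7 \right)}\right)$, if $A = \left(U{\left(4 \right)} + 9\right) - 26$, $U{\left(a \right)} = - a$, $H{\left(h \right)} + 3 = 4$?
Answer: $-126$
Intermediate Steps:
$H{\left(h \right)} = 1$ ($H{\left(h \right)} = -3 + 4 = 1$)
$m{\left(z \right)} = -6$
$A = -21$ ($A = \left(\left(-1\right) 4 + 9\right) - 26 = \left(-4 + 9\right) - 26 = 5 - 26 = -21$)
$A \left(t{\left(4,H{\left(2 \right)} \right)} - m{\left(7 \right)}\right) = - 21 \left(0 - -6\right) = - 21 \left(0 + 6\right) = \left(-21\right) 6 = -126$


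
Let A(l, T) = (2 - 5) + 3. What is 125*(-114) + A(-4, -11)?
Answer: -14250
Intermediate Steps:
A(l, T) = 0 (A(l, T) = -3 + 3 = 0)
125*(-114) + A(-4, -11) = 125*(-114) + 0 = -14250 + 0 = -14250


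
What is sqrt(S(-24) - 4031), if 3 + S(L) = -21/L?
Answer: 3*I*sqrt(7170)/4 ≈ 63.507*I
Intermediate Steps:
S(L) = -3 - 21/L
sqrt(S(-24) - 4031) = sqrt((-3 - 21/(-24)) - 4031) = sqrt((-3 - 21*(-1/24)) - 4031) = sqrt((-3 + 7/8) - 4031) = sqrt(-17/8 - 4031) = sqrt(-32265/8) = 3*I*sqrt(7170)/4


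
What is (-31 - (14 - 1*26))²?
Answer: 361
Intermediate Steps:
(-31 - (14 - 1*26))² = (-31 - (14 - 26))² = (-31 - 1*(-12))² = (-31 + 12)² = (-19)² = 361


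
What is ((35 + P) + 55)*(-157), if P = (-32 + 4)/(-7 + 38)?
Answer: -433634/31 ≈ -13988.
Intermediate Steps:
P = -28/31 ≈ -0.90323
((35 + P) + 55)*(-157) = ((35 - 28/31) + 55)*(-157) = (1057/31 + 55)*(-157) = (2762/31)*(-157) = -433634/31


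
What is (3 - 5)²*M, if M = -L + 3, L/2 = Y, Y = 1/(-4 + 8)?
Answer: 10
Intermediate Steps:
Y = ¼ (Y = 1/4 = ¼ ≈ 0.25000)
L = ½ (L = 2*(¼) = ½ ≈ 0.50000)
M = 5/2 (M = -1*½ + 3 = -½ + 3 = 5/2 ≈ 2.5000)
(3 - 5)²*M = (3 - 5)²*(5/2) = (-2)²*(5/2) = 4*(5/2) = 10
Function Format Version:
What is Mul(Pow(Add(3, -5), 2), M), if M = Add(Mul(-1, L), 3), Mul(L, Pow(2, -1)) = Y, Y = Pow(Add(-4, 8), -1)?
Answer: 10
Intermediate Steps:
Y = Rational(1, 4) (Y = Pow(4, -1) = Rational(1, 4) ≈ 0.25000)
L = Rational(1, 2) (L = Mul(2, Rational(1, 4)) = Rational(1, 2) ≈ 0.50000)
M = Rational(5, 2) (M = Add(Mul(-1, Rational(1, 2)), 3) = Add(Rational(-1, 2), 3) = Rational(5, 2) ≈ 2.5000)
Mul(Pow(Add(3, -5), 2), M) = Mul(Pow(Add(3, -5), 2), Rational(5, 2)) = Mul(Pow(-2, 2), Rational(5, 2)) = Mul(4, Rational(5, 2)) = 10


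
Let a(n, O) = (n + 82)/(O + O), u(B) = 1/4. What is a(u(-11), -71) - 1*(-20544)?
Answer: 11668663/568 ≈ 20543.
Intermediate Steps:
u(B) = ¼
a(n, O) = (82 + n)/(2*O) (a(n, O) = (82 + n)/((2*O)) = (82 + n)*(1/(2*O)) = (82 + n)/(2*O))
a(u(-11), -71) - 1*(-20544) = (½)*(82 + ¼)/(-71) - 1*(-20544) = (½)*(-1/71)*(329/4) + 20544 = -329/568 + 20544 = 11668663/568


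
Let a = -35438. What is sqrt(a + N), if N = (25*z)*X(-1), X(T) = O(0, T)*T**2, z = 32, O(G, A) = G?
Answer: I*sqrt(35438) ≈ 188.25*I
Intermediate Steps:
X(T) = 0 (X(T) = 0*T**2 = 0)
N = 0 (N = (25*32)*0 = 800*0 = 0)
sqrt(a + N) = sqrt(-35438 + 0) = sqrt(-35438) = I*sqrt(35438)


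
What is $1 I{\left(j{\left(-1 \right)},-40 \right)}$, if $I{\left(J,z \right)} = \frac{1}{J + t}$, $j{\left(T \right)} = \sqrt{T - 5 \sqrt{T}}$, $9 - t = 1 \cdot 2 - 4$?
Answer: $\frac{1}{11 + \sqrt{-1 - 5 i}} \approx 0.078884 + 0.011081 i$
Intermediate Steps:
$t = 11$ ($t = 9 - \left(1 \cdot 2 - 4\right) = 9 - \left(2 - 4\right) = 9 - -2 = 9 + 2 = 11$)
$I{\left(J,z \right)} = \frac{1}{11 + J}$ ($I{\left(J,z \right)} = \frac{1}{J + 11} = \frac{1}{11 + J}$)
$1 I{\left(j{\left(-1 \right)},-40 \right)} = 1 \frac{1}{11 + \sqrt{-1 - 5 \sqrt{-1}}} = 1 \frac{1}{11 + \sqrt{-1 - 5 i}} = \frac{1}{11 + \sqrt{-1 - 5 i}}$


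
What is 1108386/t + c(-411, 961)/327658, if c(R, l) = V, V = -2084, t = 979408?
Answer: 90282613429/80227716616 ≈ 1.1253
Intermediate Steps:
c(R, l) = -2084
1108386/t + c(-411, 961)/327658 = 1108386/979408 - 2084/327658 = 1108386*(1/979408) - 2084*1/327658 = 554193/489704 - 1042/163829 = 90282613429/80227716616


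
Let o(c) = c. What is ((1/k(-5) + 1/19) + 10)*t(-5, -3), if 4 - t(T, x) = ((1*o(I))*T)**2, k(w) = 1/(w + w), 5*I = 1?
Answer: 3/19 ≈ 0.15789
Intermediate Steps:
I = 1/5 (I = (1/5)*1 = 1/5 ≈ 0.20000)
k(w) = 1/(2*w)
t(T, x) = 4 - T**2/25 (t(T, x) = 4 - ((1*(1/5))*T)**2 = 4 - (T/5)**2 = 4 - T**2/25)
((1/k(-5) + 1/19) + 10)*t(-5, -3) = ((1/((1/2)/(-5)) + 1/19) + 10)*(4 - 1/25*(-5)**2) = ((1/((1/2)*(-1/5)) + 1*(1/19)) + 10)*(4 - 1/25*25) = ((1/(-1/10) + 1/19) + 10)*(4 - 1) = ((1*(-10) + 1/19) + 10)*3 = ((-10 + 1/19) + 10)*3 = (-189/19 + 10)*3 = (1/19)*3 = 3/19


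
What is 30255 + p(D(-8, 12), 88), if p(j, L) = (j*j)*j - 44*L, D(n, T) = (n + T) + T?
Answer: 30479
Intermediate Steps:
D(n, T) = n + 2*T (D(n, T) = (T + n) + T = n + 2*T)
p(j, L) = j**3 - 44*L (p(j, L) = j**2*j - 44*L = j**3 - 44*L)
30255 + p(D(-8, 12), 88) = 30255 + ((-8 + 2*12)**3 - 44*88) = 30255 + ((-8 + 24)**3 - 3872) = 30255 + (16**3 - 3872) = 30255 + (4096 - 3872) = 30255 + 224 = 30479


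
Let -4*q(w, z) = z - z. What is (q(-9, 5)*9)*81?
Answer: 0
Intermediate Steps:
q(w, z) = 0 (q(w, z) = -(z - z)/4 = -¼*0 = 0)
(q(-9, 5)*9)*81 = (0*9)*81 = 0*81 = 0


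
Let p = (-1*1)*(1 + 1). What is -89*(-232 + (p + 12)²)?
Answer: 11748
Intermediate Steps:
p = -2 (p = -1*2 = -2)
-89*(-232 + (p + 12)²) = -89*(-232 + (-2 + 12)²) = -89*(-232 + 10²) = -89*(-232 + 100) = -89*(-132) = 11748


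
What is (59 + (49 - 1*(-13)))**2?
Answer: 14641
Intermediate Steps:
(59 + (49 - 1*(-13)))**2 = (59 + (49 + 13))**2 = (59 + 62)**2 = 121**2 = 14641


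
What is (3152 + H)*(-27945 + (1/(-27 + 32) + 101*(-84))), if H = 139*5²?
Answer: -1207068288/5 ≈ -2.4141e+8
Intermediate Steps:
H = 3475 (H = 139*25 = 3475)
(3152 + H)*(-27945 + (1/(-27 + 32) + 101*(-84))) = (3152 + 3475)*(-27945 + (1/(-27 + 32) + 101*(-84))) = 6627*(-27945 + (1/5 - 8484)) = 6627*(-27945 + (⅕ - 8484)) = 6627*(-27945 - 42419/5) = 6627*(-182144/5) = -1207068288/5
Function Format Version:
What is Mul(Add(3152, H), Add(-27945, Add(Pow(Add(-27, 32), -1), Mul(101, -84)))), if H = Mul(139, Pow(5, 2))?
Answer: Rational(-1207068288, 5) ≈ -2.4141e+8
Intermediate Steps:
H = 3475 (H = Mul(139, 25) = 3475)
Mul(Add(3152, H), Add(-27945, Add(Pow(Add(-27, 32), -1), Mul(101, -84)))) = Mul(Add(3152, 3475), Add(-27945, Add(Pow(Add(-27, 32), -1), Mul(101, -84)))) = Mul(6627, Add(-27945, Add(Pow(5, -1), -8484))) = Mul(6627, Add(-27945, Add(Rational(1, 5), -8484))) = Mul(6627, Add(-27945, Rational(-42419, 5))) = Mul(6627, Rational(-182144, 5)) = Rational(-1207068288, 5)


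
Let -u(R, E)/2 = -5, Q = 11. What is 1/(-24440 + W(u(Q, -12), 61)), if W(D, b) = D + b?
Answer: -1/24369 ≈ -4.1036e-5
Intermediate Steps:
u(R, E) = 10 (u(R, E) = -2*(-5) = 10)
1/(-24440 + W(u(Q, -12), 61)) = 1/(-24440 + (10 + 61)) = 1/(-24440 + 71) = 1/(-24369) = -1/24369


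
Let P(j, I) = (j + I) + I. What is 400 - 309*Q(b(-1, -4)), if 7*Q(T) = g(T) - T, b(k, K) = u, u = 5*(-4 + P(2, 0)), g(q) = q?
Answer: 400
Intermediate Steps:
P(j, I) = j + 2*I (P(j, I) = (I + j) + I = j + 2*I)
u = -10 (u = 5*(-4 + (2 + 2*0)) = 5*(-4 + (2 + 0)) = 5*(-4 + 2) = 5*(-2) = -10)
b(k, K) = -10
Q(T) = 0 (Q(T) = (T - T)/7 = (⅐)*0 = 0)
400 - 309*Q(b(-1, -4)) = 400 - 309*0 = 400 + 0 = 400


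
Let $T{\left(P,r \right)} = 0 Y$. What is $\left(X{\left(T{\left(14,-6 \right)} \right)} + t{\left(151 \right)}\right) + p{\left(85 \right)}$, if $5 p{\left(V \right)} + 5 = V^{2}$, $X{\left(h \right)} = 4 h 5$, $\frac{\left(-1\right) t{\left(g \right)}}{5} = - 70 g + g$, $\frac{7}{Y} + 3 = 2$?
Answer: $53539$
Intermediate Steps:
$Y = -7$ ($Y = \frac{7}{-3 + 2} = \frac{7}{-1} = 7 \left(-1\right) = -7$)
$T{\left(P,r \right)} = 0$ ($T{\left(P,r \right)} = 0 \left(-7\right) = 0$)
$t{\left(g \right)} = 345 g$ ($t{\left(g \right)} = - 5 \left(- 70 g + g\right) = - 5 \left(- 69 g\right) = 345 g$)
$X{\left(h \right)} = 20 h$
$p{\left(V \right)} = -1 + \frac{V^{2}}{5}$
$\left(X{\left(T{\left(14,-6 \right)} \right)} + t{\left(151 \right)}\right) + p{\left(85 \right)} = \left(20 \cdot 0 + 345 \cdot 151\right) - \left(1 - \frac{85^{2}}{5}\right) = \left(0 + 52095\right) + \left(-1 + \frac{1}{5} \cdot 7225\right) = 52095 + \left(-1 + 1445\right) = 52095 + 1444 = 53539$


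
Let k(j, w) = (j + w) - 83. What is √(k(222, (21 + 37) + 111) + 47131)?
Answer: 3*√5271 ≈ 217.80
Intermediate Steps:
k(j, w) = -83 + j + w
√(k(222, (21 + 37) + 111) + 47131) = √((-83 + 222 + ((21 + 37) + 111)) + 47131) = √((-83 + 222 + (58 + 111)) + 47131) = √((-83 + 222 + 169) + 47131) = √(308 + 47131) = √47439 = 3*√5271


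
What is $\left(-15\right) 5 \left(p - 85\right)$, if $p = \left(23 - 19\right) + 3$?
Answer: $5850$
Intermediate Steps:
$p = 7$ ($p = 4 + 3 = 7$)
$\left(-15\right) 5 \left(p - 85\right) = \left(-15\right) 5 \left(7 - 85\right) = \left(-75\right) \left(-78\right) = 5850$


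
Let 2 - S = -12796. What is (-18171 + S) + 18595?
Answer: 13222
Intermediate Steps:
S = 12798 (S = 2 - 1*(-12796) = 2 + 12796 = 12798)
(-18171 + S) + 18595 = (-18171 + 12798) + 18595 = -5373 + 18595 = 13222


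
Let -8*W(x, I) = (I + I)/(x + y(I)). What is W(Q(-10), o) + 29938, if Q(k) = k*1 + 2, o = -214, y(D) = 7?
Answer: 59769/2 ≈ 29885.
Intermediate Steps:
Q(k) = 2 + k (Q(k) = k + 2 = 2 + k)
W(x, I) = -I/(4*(7 + x)) (W(x, I) = -(I + I)/(8*(x + 7)) = -2*I/(8*(7 + x)) = -I/(4*(7 + x)))
W(Q(-10), o) + 29938 = -1*(-214)/(28 + 4*(2 - 10)) + 29938 = -1*(-214)/(28 + 4*(-8)) + 29938 = -1*(-214)/(28 - 32) + 29938 = -1*(-214)/(-4) + 29938 = -1*(-214)*(-¼) + 29938 = -107/2 + 29938 = 59769/2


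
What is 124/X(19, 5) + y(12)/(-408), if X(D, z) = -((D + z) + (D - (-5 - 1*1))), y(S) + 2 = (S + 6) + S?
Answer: -12991/4998 ≈ -2.5992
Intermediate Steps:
y(S) = 4 + 2*S (y(S) = -2 + ((S + 6) + S) = -2 + ((6 + S) + S) = -2 + (6 + 2*S) = 4 + 2*S)
X(D, z) = -6 - z - 2*D (X(D, z) = -((D + z) + (D - (-5 - 1))) = -((D + z) + (D - 1*(-6))) = -((D + z) + (D + 6)) = -((D + z) + (6 + D)) = -(6 + z + 2*D) = -6 - z - 2*D)
124/X(19, 5) + y(12)/(-408) = 124/(-6 - 1*5 - 2*19) + (4 + 2*12)/(-408) = 124/(-6 - 5 - 38) + (4 + 24)*(-1/408) = 124/(-49) + 28*(-1/408) = 124*(-1/49) - 7/102 = -124/49 - 7/102 = -12991/4998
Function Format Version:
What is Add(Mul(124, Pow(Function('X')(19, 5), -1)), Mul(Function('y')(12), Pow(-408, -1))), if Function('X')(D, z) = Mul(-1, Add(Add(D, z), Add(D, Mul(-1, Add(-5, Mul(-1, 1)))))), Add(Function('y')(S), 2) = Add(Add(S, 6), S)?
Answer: Rational(-12991, 4998) ≈ -2.5992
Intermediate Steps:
Function('y')(S) = Add(4, Mul(2, S)) (Function('y')(S) = Add(-2, Add(Add(S, 6), S)) = Add(-2, Add(Add(6, S), S)) = Add(-2, Add(6, Mul(2, S))) = Add(4, Mul(2, S)))
Function('X')(D, z) = Add(-6, Mul(-1, z), Mul(-2, D)) (Function('X')(D, z) = Mul(-1, Add(Add(D, z), Add(D, Mul(-1, Add(-5, -1))))) = Mul(-1, Add(Add(D, z), Add(D, Mul(-1, -6)))) = Mul(-1, Add(Add(D, z), Add(D, 6))) = Mul(-1, Add(Add(D, z), Add(6, D))) = Mul(-1, Add(6, z, Mul(2, D))) = Add(-6, Mul(-1, z), Mul(-2, D)))
Add(Mul(124, Pow(Function('X')(19, 5), -1)), Mul(Function('y')(12), Pow(-408, -1))) = Add(Mul(124, Pow(Add(-6, Mul(-1, 5), Mul(-2, 19)), -1)), Mul(Add(4, Mul(2, 12)), Pow(-408, -1))) = Add(Mul(124, Pow(Add(-6, -5, -38), -1)), Mul(Add(4, 24), Rational(-1, 408))) = Add(Mul(124, Pow(-49, -1)), Mul(28, Rational(-1, 408))) = Add(Mul(124, Rational(-1, 49)), Rational(-7, 102)) = Add(Rational(-124, 49), Rational(-7, 102)) = Rational(-12991, 4998)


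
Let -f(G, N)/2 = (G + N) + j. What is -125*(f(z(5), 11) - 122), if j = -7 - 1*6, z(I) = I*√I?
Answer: 14750 + 1250*√5 ≈ 17545.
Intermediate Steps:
z(I) = I^(3/2)
j = -13 (j = -7 - 6 = -13)
f(G, N) = 26 - 2*G - 2*N (f(G, N) = -2*((G + N) - 13) = -2*(-13 + G + N) = 26 - 2*G - 2*N)
-125*(f(z(5), 11) - 122) = -125*((26 - 10*√5 - 2*11) - 122) = -125*((26 - 10*√5 - 22) - 122) = -125*((4 - 10*√5) - 122) = -125*(-118 - 10*√5) = 14750 + 1250*√5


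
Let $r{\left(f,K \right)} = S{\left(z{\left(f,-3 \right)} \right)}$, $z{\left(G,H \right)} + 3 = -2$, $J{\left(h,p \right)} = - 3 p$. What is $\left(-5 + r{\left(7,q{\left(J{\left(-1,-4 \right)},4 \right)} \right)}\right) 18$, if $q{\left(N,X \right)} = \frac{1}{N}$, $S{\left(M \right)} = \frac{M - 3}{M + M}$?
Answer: $- \frac{378}{5} \approx -75.6$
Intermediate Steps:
$z{\left(G,H \right)} = -5$ ($z{\left(G,H \right)} = -3 - 2 = -5$)
$S{\left(M \right)} = \frac{-3 + M}{2 M}$
$r{\left(f,K \right)} = \frac{4}{5}$ ($r{\left(f,K \right)} = \frac{-3 - 5}{2 \left(-5\right)} = \frac{1}{2} \left(- \frac{1}{5}\right) \left(-8\right) = \frac{4}{5}$)
$\left(-5 + r{\left(7,q{\left(J{\left(-1,-4 \right)},4 \right)} \right)}\right) 18 = \left(-5 + \frac{4}{5}\right) 18 = \left(- \frac{21}{5}\right) 18 = - \frac{378}{5}$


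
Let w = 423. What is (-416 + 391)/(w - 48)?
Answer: -1/15 ≈ -0.066667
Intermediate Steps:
(-416 + 391)/(w - 48) = (-416 + 391)/(423 - 48) = -25/375 = -25*1/375 = -1/15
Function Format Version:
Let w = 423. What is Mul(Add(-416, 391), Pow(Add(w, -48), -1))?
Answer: Rational(-1, 15) ≈ -0.066667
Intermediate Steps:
Mul(Add(-416, 391), Pow(Add(w, -48), -1)) = Mul(Add(-416, 391), Pow(Add(423, -48), -1)) = Mul(-25, Pow(375, -1)) = Mul(-25, Rational(1, 375)) = Rational(-1, 15)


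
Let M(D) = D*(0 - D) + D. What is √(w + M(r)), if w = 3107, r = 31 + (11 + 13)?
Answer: √137 ≈ 11.705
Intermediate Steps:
r = 55 (r = 31 + 24 = 55)
M(D) = D - D² (M(D) = D*(-D) + D = -D² + D = D - D²)
√(w + M(r)) = √(3107 + 55*(1 - 1*55)) = √(3107 + 55*(1 - 55)) = √(3107 + 55*(-54)) = √(3107 - 2970) = √137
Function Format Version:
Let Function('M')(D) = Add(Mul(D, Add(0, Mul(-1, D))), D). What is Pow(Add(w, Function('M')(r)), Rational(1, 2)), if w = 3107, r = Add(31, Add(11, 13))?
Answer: Pow(137, Rational(1, 2)) ≈ 11.705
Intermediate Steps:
r = 55 (r = Add(31, 24) = 55)
Function('M')(D) = Add(D, Mul(-1, Pow(D, 2))) (Function('M')(D) = Add(Mul(D, Mul(-1, D)), D) = Add(Mul(-1, Pow(D, 2)), D) = Add(D, Mul(-1, Pow(D, 2))))
Pow(Add(w, Function('M')(r)), Rational(1, 2)) = Pow(Add(3107, Mul(55, Add(1, Mul(-1, 55)))), Rational(1, 2)) = Pow(Add(3107, Mul(55, Add(1, -55))), Rational(1, 2)) = Pow(Add(3107, Mul(55, -54)), Rational(1, 2)) = Pow(Add(3107, -2970), Rational(1, 2)) = Pow(137, Rational(1, 2))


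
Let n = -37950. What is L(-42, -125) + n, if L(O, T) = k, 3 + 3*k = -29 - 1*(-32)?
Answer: -37950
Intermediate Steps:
k = 0 (k = -1 + (-29 - 1*(-32))/3 = -1 + (-29 + 32)/3 = -1 + (1/3)*3 = -1 + 1 = 0)
L(O, T) = 0
L(-42, -125) + n = 0 - 37950 = -37950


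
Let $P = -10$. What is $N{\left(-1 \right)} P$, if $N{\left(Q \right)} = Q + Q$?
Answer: $20$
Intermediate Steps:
$N{\left(Q \right)} = 2 Q$
$N{\left(-1 \right)} P = 2 \left(-1\right) \left(-10\right) = \left(-2\right) \left(-10\right) = 20$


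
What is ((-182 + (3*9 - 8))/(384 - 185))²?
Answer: 26569/39601 ≈ 0.67092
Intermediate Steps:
((-182 + (3*9 - 8))/(384 - 185))² = ((-182 + (27 - 8))/199)² = ((-182 + 19)*(1/199))² = (-163*1/199)² = (-163/199)² = 26569/39601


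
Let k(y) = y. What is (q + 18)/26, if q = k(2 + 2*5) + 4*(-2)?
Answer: 11/13 ≈ 0.84615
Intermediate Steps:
q = 4 (q = (2 + 2*5) + 4*(-2) = (2 + 10) - 8 = 12 - 8 = 4)
(q + 18)/26 = (4 + 18)/26 = (1/26)*22 = 11/13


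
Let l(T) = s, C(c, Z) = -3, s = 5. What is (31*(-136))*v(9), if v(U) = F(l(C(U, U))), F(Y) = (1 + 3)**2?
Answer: -67456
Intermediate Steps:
l(T) = 5
F(Y) = 16 (F(Y) = 4**2 = 16)
v(U) = 16
(31*(-136))*v(9) = (31*(-136))*16 = -4216*16 = -67456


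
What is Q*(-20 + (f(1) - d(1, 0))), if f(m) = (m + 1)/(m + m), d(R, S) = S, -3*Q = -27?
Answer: -171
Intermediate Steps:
Q = 9 (Q = -⅓*(-27) = 9)
f(m) = (1 + m)/(2*m) (f(m) = (1 + m)/((2*m)) = (1 + m)*(1/(2*m)) = (1 + m)/(2*m))
Q*(-20 + (f(1) - d(1, 0))) = 9*(-20 + ((½)*(1 + 1)/1 - 1*0)) = 9*(-20 + ((½)*1*2 + 0)) = 9*(-20 + (1 + 0)) = 9*(-20 + 1) = 9*(-19) = -171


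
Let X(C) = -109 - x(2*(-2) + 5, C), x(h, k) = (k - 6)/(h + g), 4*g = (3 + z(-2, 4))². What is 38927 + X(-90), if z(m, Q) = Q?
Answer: 2057738/53 ≈ 38825.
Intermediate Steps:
g = 49/4 (g = (3 + 4)²/4 = (¼)*7² = (¼)*49 = 49/4 ≈ 12.250)
x(h, k) = (-6 + k)/(49/4 + h) (x(h, k) = (k - 6)/(h + 49/4) = (-6 + k)/(49/4 + h))
X(C) = -5753/53 - 4*C/53 (X(C) = -109 - 4*(-6 + C)/(49 + 4*(2*(-2) + 5)) = -109 - 4*(-6 + C)/(49 + 4*(-4 + 5)) = -109 - 4*(-6 + C)/(49 + 4*1) = -109 - 4*(-6 + C)/(49 + 4) = -109 - 4*(-6 + C)/53 = -109 - (-24/53 + 4*C/53) = -109 + (24/53 - 4*C/53) = -5753/53 - 4*C/53)
38927 + X(-90) = 38927 + (-5753/53 - 4/53*(-90)) = 38927 + (-5753/53 + 360/53) = 38927 - 5393/53 = 2057738/53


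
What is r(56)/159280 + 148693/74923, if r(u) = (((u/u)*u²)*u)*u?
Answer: 47532110303/745858465 ≈ 63.728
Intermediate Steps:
r(u) = u⁴ (r(u) = ((1*u²)*u)*u = (u²*u)*u = u³*u = u⁴)
r(56)/159280 + 148693/74923 = 56⁴/159280 + 148693/74923 = 9834496*(1/159280) + 148693*(1/74923) = 614656/9955 + 148693/74923 = 47532110303/745858465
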